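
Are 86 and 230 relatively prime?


Euclidean algorithm:
230 = 2 * 86 + 58
86 = 1 * 58 + 28
58 = 2 * 28 + 2
28 = 14 * 2 + 0
GCD(86, 230) = 2

No, not coprime (GCD = 2)


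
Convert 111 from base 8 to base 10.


111 (base 8) = 73 (decimal)
73 (decimal) = 73 (base 10)


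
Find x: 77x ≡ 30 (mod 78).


GCD(77, 78) = 1, unique solution
a^(-1) mod 78 = 77
x = 77 * 30 mod 78 = 48

x ≡ 48 (mod 78)


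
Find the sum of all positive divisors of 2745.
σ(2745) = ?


Divisors of 2745: 1, 3, 5, 9, 15, 45, 61, 183, 305, 549, 915, 2745
Sum = 1 + 3 + 5 + 9 + 15 + 45 + 61 + 183 + 305 + 549 + 915 + 2745 = 4836

σ(2745) = 4836


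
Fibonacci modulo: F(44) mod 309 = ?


F(k) mod 309 for k=1..44:
1, 1, 2, 3, 5, 8, 13, 21, 34, 55, 89, 144, 233, 68, 301, 60, 52, 112, 164, 276, 131, 98, 229, 18, 247, 265, 203, 159, 53, 212, 265, 168, 124, 292, 107, 90, 197, 287, 175, 153, 19, 172, 191, 54
F(44) mod 309 = 54


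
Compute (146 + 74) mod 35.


146 + 74 = 220
220 mod 35 = 10


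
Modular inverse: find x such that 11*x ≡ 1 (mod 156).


Use the extended Euclidean algorithm on (156, 11); each row r = 156*s + 11*t:
r=156, s=1, t=0
r=11, s=0, t=1
q=14: r=2, s=1, t=-14   [156*(1) + 11*(-14) = 2]
q=5: r=1, s=-5, t=71   [156*(-5) + 11*(71) = 1]
q=2: r=0, s=11, t=-156   [156*(11) + 11*(-156) = 0]
GCD = 1 with t = 71, so 11*(71) ≡ 1 (mod 156)
Inverse = 71 mod 156 = 71
Check: 11 * 71 = 781 ≡ 1 (mod 156)

11^(-1) ≡ 71 (mod 156)


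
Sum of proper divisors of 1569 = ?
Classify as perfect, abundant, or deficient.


Proper divisors: 1, 3, 523
Sum = 1 + 3 + 523 = 527
527 < 1569 → deficient

s(1569) = 527 (deficient)


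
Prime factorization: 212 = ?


212 / 2 = 106
106 / 2 = 53
53 / 53 = 1
212 = 2^2 × 53


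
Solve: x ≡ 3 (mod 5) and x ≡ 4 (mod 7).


M = 5*7 = 35
M1 = M/5 = 7, M2 = M/7 = 5
M1^(-1) mod 5 = 3, M2^(-1) mod 7 = 3
x = 3*7*3 + 4*5*3 = 123
123 mod 35 = 18
Check: 18 mod 5 = 3 ✓, 18 mod 7 = 4 ✓

x ≡ 18 (mod 35)


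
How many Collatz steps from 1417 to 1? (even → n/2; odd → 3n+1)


1417 → 4252 → 2126 → 1063 → 3190 → 1595 → 4786 → 2393 → 7180 → 3590 → 1795 → 5386 → 2693 → 8080 → 4040 → 2020 → 1010 → 505 → 1516 → 758 → 379 → 1138 → 569 → 1708 → 854 → 427 → 1282 → 641 → 1924 → 962 → 481 → 1444 → 722 → 361 → 1084 → 542 → 271 → 814 → 407 → 1222 → 611 → 1834 → 917 → 2752 → 1376 → 688 → 344 → 172 → 86 → 43 → 130 → 65 → 196 → 98 → 49 → 148 → 74 → 37 → 112 → 56 → 28 → 14 → 7 → 22 → 11 → 34 → 17 → 52 → 26 → 13 → 40 → 20 → 10 → 5 → 16 → 8 → 4 → 2 → 1
Total steps = 78

78 steps


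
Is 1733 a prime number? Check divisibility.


Check divisors up to sqrt(1733) = 41.6293
No divisors found.
1733 is prime.

Yes, 1733 is prime


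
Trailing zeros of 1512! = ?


floor(1512/5) = 302
floor(1512/25) = 60
floor(1512/125) = 12
floor(1512/625) = 2
Total = 376

376 trailing zeros


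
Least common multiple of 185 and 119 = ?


GCD(185, 119) = 1
LCM = 185*119/1 = 22015/1 = 22015

LCM = 22015


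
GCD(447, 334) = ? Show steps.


447 = 1 * 334 + 113
334 = 2 * 113 + 108
113 = 1 * 108 + 5
108 = 21 * 5 + 3
5 = 1 * 3 + 2
3 = 1 * 2 + 1
2 = 2 * 1 + 0
GCD = 1


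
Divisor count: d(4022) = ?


4022 = 2^1 × 2011^1
d(4022) = (1+1) × (1+1) = 4

4 divisors


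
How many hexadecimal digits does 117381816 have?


117381816 in base 16 = 6FF1AB8
Number of digits = 7

7 digits (base 16)


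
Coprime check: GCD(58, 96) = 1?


Euclidean algorithm:
96 = 1 * 58 + 38
58 = 1 * 38 + 20
38 = 1 * 20 + 18
20 = 1 * 18 + 2
18 = 9 * 2 + 0
GCD(58, 96) = 2

No, not coprime (GCD = 2)


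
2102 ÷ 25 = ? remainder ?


2102 = 25 * 84 + 2
Check: 2100 + 2 = 2102

q = 84, r = 2


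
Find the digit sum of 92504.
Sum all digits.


9 + 2 + 5 + 0 + 4 = 20


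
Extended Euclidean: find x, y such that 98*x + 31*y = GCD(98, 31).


Tabular extended Euclidean (each row: r = 98*s + 31*t):
r=98, s=1, t=0
r=31, s=0, t=1
q=3: r=5, s=1, t=-3   [98*(1) + 31*(-3) = 5]
q=6: r=1, s=-6, t=19   [98*(-6) + 31*(19) = 1]
q=5: r=0, s=31, t=-98   [98*(31) + 31*(-98) = 0]
GCD = 1; from the row with r=1: x=-6, y=19
Check: 98*(-6) + 31*(19) = -588 + 589 = 1

GCD = 1, x = -6, y = 19


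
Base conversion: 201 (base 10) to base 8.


201 (base 10) = 201 (decimal)
201 (decimal) = 311 (base 8)


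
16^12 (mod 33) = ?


16^1 mod 33 = 16
16^2 mod 33 = 25
16^3 mod 33 = 4
16^4 mod 33 = 31
16^5 mod 33 = 1
16^6 mod 33 = 16
16^7 mod 33 = 25
16^8 mod 33 = 4
16^9 mod 33 = 31
16^10 mod 33 = 1
16^11 mod 33 = 16
16^12 mod 33 = 25


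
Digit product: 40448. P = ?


4 × 0 × 4 × 4 × 8 = 0


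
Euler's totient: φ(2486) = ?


2486 = 2 × 11 × 113
Prime factors: 2, 11, 113
φ(2486) = 2486 × (1-1/2) × (1-1/11) × (1-1/113)
= 2486 × 1/2 × 10/11 × 112/113 = 1120

φ(2486) = 1120


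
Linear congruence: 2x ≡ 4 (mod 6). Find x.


GCD(2, 6) = 2 divides 4
Divide: 1x ≡ 2 (mod 3)
x ≡ 2 (mod 3)


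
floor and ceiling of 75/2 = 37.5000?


75/2 = 37.5000
floor = 37
ceil = 38

floor = 37, ceil = 38


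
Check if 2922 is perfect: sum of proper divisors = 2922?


Proper divisors of 2922: 1, 2, 3, 6, 487, 974, 1461
Sum = 1 + 2 + 3 + 6 + 487 + 974 + 1461 = 2934

No, 2922 is not perfect (2934 ≠ 2922)


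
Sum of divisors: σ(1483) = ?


Divisors of 1483: 1, 1483
Sum = 1 + 1483 = 1484

σ(1483) = 1484


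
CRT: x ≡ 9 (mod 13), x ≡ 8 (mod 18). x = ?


M = 13*18 = 234
M1 = M/13 = 18, M2 = M/18 = 13
M1^(-1) mod 13 = 8, M2^(-1) mod 18 = 7
x = 9*18*8 + 8*13*7 = 2024
2024 mod 234 = 152
Check: 152 mod 13 = 9 ✓, 152 mod 18 = 8 ✓

x ≡ 152 (mod 234)


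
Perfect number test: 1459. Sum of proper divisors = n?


Proper divisors of 1459: 1
Sum = 1 = 1

No, 1459 is not perfect (1 ≠ 1459)


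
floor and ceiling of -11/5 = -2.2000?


-11/5 = -2.2000
floor = -3
ceil = -2

floor = -3, ceil = -2


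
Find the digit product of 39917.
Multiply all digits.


3 × 9 × 9 × 1 × 7 = 1701


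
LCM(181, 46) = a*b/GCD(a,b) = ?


GCD(181, 46) = 1
LCM = 181*46/1 = 8326/1 = 8326

LCM = 8326


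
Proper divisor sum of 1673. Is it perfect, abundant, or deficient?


Proper divisors: 1, 7, 239
Sum = 1 + 7 + 239 = 247
247 < 1673 → deficient

s(1673) = 247 (deficient)


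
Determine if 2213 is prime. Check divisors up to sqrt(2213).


Check divisors up to sqrt(2213) = 47.0425
No divisors found.
2213 is prime.

Yes, 2213 is prime


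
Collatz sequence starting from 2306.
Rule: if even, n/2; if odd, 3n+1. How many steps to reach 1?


2306 → 1153 → 3460 → 1730 → 865 → 2596 → 1298 → 649 → 1948 → 974 → 487 → 1462 → 731 → 2194 → 1097 → 3292 → 1646 → 823 → 2470 → 1235 → 3706 → 1853 → 5560 → 2780 → 1390 → 695 → 2086 → 1043 → 3130 → 1565 → 4696 → 2348 → 1174 → 587 → 1762 → 881 → 2644 → 1322 → 661 → 1984 → 992 → 496 → 248 → 124 → 62 → 31 → 94 → 47 → 142 → 71 → 214 → 107 → 322 → 161 → 484 → 242 → 121 → 364 → 182 → 91 → 274 → 137 → 412 → 206 → 103 → 310 → 155 → 466 → 233 → 700 → 350 → 175 → 526 → 263 → 790 → 395 → 1186 → 593 → 1780 → 890 → 445 → 1336 → 668 → 334 → 167 → 502 → 251 → 754 → 377 → 1132 → 566 → 283 → 850 → 425 → 1276 → 638 → 319 → 958 → 479 → 1438 → 719 → 2158 → 1079 → 3238 → 1619 → 4858 → 2429 → 7288 → 3644 → 1822 → 911 → 2734 → 1367 → 4102 → 2051 → 6154 → 3077 → 9232 → 4616 → 2308 → 1154 → 577 → 1732 → 866 → 433 → 1300 → 650 → 325 → 976 → 488 → 244 → 122 → 61 → 184 → 92 → 46 → 23 → 70 → 35 → 106 → 53 → 160 → 80 → 40 → 20 → 10 → 5 → 16 → 8 → 4 → 2 → 1
Total steps = 151

151 steps


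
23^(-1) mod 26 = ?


Use the extended Euclidean algorithm on (26, 23); each row r = 26*s + 23*t:
r=26, s=1, t=0
r=23, s=0, t=1
q=1: r=3, s=1, t=-1   [26*(1) + 23*(-1) = 3]
q=7: r=2, s=-7, t=8   [26*(-7) + 23*(8) = 2]
q=1: r=1, s=8, t=-9   [26*(8) + 23*(-9) = 1]
q=2: r=0, s=-23, t=26   [26*(-23) + 23*(26) = 0]
GCD = 1 with t = -9, so 23*(-9) ≡ 1 (mod 26)
Inverse = -9 mod 26 = 17
Check: 23 * 17 = 391 ≡ 1 (mod 26)

23^(-1) ≡ 17 (mod 26)


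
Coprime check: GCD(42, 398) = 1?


Euclidean algorithm:
398 = 9 * 42 + 20
42 = 2 * 20 + 2
20 = 10 * 2 + 0
GCD(42, 398) = 2

No, not coprime (GCD = 2)


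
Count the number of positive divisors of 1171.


1171 = 1171^1
d(1171) = (1+1) = 2

2 divisors


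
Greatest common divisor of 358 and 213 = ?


358 = 1 * 213 + 145
213 = 1 * 145 + 68
145 = 2 * 68 + 9
68 = 7 * 9 + 5
9 = 1 * 5 + 4
5 = 1 * 4 + 1
4 = 4 * 1 + 0
GCD = 1


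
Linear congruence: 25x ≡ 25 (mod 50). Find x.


GCD(25, 50) = 25 divides 25
Divide: 1x ≡ 1 (mod 2)
x ≡ 1 (mod 2)


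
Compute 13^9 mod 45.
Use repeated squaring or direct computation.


13^1 mod 45 = 13
13^2 mod 45 = 34
13^3 mod 45 = 37
13^4 mod 45 = 31
13^5 mod 45 = 43
13^6 mod 45 = 19
13^7 mod 45 = 22
13^8 mod 45 = 16
13^9 mod 45 = 28


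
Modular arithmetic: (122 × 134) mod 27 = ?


122 × 134 = 16348
16348 mod 27 = 13


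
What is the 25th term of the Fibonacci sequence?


Sequence: 1, 1, 2, 3, 5, 8, 13, 21, 34, 55, 89, 144, 233, 377, 610, 987, 1597, 2584, 4181, 6765, 10946, 17711, 28657, 46368, 75025
F(25) = 75025


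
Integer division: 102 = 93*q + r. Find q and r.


102 = 93 * 1 + 9
Check: 93 + 9 = 102

q = 1, r = 9


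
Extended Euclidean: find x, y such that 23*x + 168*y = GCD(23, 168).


Tabular extended Euclidean (each row: r = 23*s + 168*t):
r=23, s=1, t=0
r=168, s=0, t=1
q=0: r=23, s=1, t=0   [23*(1) + 168*(0) = 23]
q=7: r=7, s=-7, t=1   [23*(-7) + 168*(1) = 7]
q=3: r=2, s=22, t=-3   [23*(22) + 168*(-3) = 2]
q=3: r=1, s=-73, t=10   [23*(-73) + 168*(10) = 1]
q=2: r=0, s=168, t=-23   [23*(168) + 168*(-23) = 0]
GCD = 1; from the row with r=1: x=-73, y=10
Check: 23*(-73) + 168*(10) = -1679 + 1680 = 1

GCD = 1, x = -73, y = 10


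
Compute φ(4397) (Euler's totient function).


4397 = 4397
Prime factors: 4397
φ(4397) = 4397 × (1-1/4397)
= 4397 × 4396/4397 = 4396

φ(4397) = 4396


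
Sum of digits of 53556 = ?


5 + 3 + 5 + 5 + 6 = 24


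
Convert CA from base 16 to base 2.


CA (base 16) = 202 (decimal)
202 (decimal) = 11001010 (base 2)


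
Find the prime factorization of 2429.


2429 / 7 = 347
347 / 347 = 1
2429 = 7 × 347


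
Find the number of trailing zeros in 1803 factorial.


floor(1803/5) = 360
floor(1803/25) = 72
floor(1803/125) = 14
floor(1803/625) = 2
Total = 448

448 trailing zeros


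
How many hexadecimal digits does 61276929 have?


61276929 in base 16 = 3A70301
Number of digits = 7

7 digits (base 16)


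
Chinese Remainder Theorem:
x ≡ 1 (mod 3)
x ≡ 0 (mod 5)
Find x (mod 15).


M = 3*5 = 15
M1 = M/3 = 5, M2 = M/5 = 3
M1^(-1) mod 3 = 2, M2^(-1) mod 5 = 2
x = 1*5*2 + 0*3*2 = 10
10 mod 15 = 10
Check: 10 mod 3 = 1 ✓, 10 mod 5 = 0 ✓

x ≡ 10 (mod 15)


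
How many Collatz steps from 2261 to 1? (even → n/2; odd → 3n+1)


2261 → 6784 → 3392 → 1696 → 848 → 424 → 212 → 106 → 53 → 160 → 80 → 40 → 20 → 10 → 5 → 16 → 8 → 4 → 2 → 1
Total steps = 19

19 steps


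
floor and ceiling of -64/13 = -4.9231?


-64/13 = -4.9231
floor = -5
ceil = -4

floor = -5, ceil = -4


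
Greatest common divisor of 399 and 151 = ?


399 = 2 * 151 + 97
151 = 1 * 97 + 54
97 = 1 * 54 + 43
54 = 1 * 43 + 11
43 = 3 * 11 + 10
11 = 1 * 10 + 1
10 = 10 * 1 + 0
GCD = 1


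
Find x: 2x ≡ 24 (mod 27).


GCD(2, 27) = 1, unique solution
a^(-1) mod 27 = 14
x = 14 * 24 mod 27 = 12

x ≡ 12 (mod 27)


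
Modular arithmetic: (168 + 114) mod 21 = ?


168 + 114 = 282
282 mod 21 = 9


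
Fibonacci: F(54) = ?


Sequence: 1, 1, 2, 3, 5, 8, 13, 21, 34, 55, 89, 144, 233, 377, 610, 987, 1597, 2584, 4181, 6765, 10946, 17711, 28657, 46368, 75025, 121393, 196418, 317811, 514229, 832040, 1346269, 2178309, 3524578, 5702887, 9227465, 14930352, 24157817, 39088169, 63245986, 102334155, 165580141, 267914296, 433494437, 701408733, 1134903170, 1836311903, 2971215073, 4807526976, 7778742049, 12586269025, 20365011074, 32951280099, 53316291173, 86267571272
F(54) = 86267571272


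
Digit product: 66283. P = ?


6 × 6 × 2 × 8 × 3 = 1728


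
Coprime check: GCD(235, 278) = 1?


Euclidean algorithm:
278 = 1 * 235 + 43
235 = 5 * 43 + 20
43 = 2 * 20 + 3
20 = 6 * 3 + 2
3 = 1 * 2 + 1
2 = 2 * 1 + 0
GCD(235, 278) = 1

Yes, coprime (GCD = 1)


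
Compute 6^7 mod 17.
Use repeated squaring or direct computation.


6^1 mod 17 = 6
6^2 mod 17 = 2
6^3 mod 17 = 12
6^4 mod 17 = 4
6^5 mod 17 = 7
6^6 mod 17 = 8
6^7 mod 17 = 14


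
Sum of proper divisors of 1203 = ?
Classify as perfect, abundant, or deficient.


Proper divisors: 1, 3, 401
Sum = 1 + 3 + 401 = 405
405 < 1203 → deficient

s(1203) = 405 (deficient)


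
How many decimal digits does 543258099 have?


543258099 has 9 digits in base 10
floor(log10(543258099)) + 1 = floor(8.7350) + 1 = 9

9 digits (base 10)


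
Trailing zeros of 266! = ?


floor(266/5) = 53
floor(266/25) = 10
floor(266/125) = 2
Total = 65

65 trailing zeros


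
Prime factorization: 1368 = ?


1368 / 2 = 684
684 / 2 = 342
342 / 2 = 171
171 / 3 = 57
57 / 3 = 19
19 / 19 = 1
1368 = 2^3 × 3^2 × 19


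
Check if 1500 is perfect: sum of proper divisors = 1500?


Proper divisors of 1500: 1, 2, 3, 4, 5, 6, 10, 12, 15, 20, 25, 30, 50, 60, 75, 100, 125, 150, 250, 300, 375, 500, 750
Sum = 1 + 2 + 3 + 4 + 5 + 6 + 10 + 12 + 15 + 20 + 25 + 30 + 50 + 60 + 75 + 100 + 125 + 150 + 250 + 300 + 375 + 500 + 750 = 2868

No, 1500 is not perfect (2868 ≠ 1500)


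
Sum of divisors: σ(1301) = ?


Divisors of 1301: 1, 1301
Sum = 1 + 1301 = 1302

σ(1301) = 1302


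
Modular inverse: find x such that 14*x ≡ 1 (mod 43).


Use the extended Euclidean algorithm on (43, 14); each row r = 43*s + 14*t:
r=43, s=1, t=0
r=14, s=0, t=1
q=3: r=1, s=1, t=-3   [43*(1) + 14*(-3) = 1]
q=14: r=0, s=-14, t=43   [43*(-14) + 14*(43) = 0]
GCD = 1 with t = -3, so 14*(-3) ≡ 1 (mod 43)
Inverse = -3 mod 43 = 40
Check: 14 * 40 = 560 ≡ 1 (mod 43)

14^(-1) ≡ 40 (mod 43)


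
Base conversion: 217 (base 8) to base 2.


217 (base 8) = 143 (decimal)
143 (decimal) = 10001111 (base 2)


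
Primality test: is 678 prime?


678 / 2 = 339 (exact division)
678 is NOT prime.

No, 678 is not prime


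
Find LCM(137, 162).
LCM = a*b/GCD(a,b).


GCD(137, 162) = 1
LCM = 137*162/1 = 22194/1 = 22194

LCM = 22194


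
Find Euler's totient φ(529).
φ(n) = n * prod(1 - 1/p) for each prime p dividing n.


529 = 23^2
Prime factors: 23
φ(529) = 529 × (1-1/23)
= 529 × 22/23 = 506

φ(529) = 506


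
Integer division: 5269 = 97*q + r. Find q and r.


5269 = 97 * 54 + 31
Check: 5238 + 31 = 5269

q = 54, r = 31


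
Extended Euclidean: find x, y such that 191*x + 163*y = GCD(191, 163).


Tabular extended Euclidean (each row: r = 191*s + 163*t):
r=191, s=1, t=0
r=163, s=0, t=1
q=1: r=28, s=1, t=-1   [191*(1) + 163*(-1) = 28]
q=5: r=23, s=-5, t=6   [191*(-5) + 163*(6) = 23]
q=1: r=5, s=6, t=-7   [191*(6) + 163*(-7) = 5]
q=4: r=3, s=-29, t=34   [191*(-29) + 163*(34) = 3]
q=1: r=2, s=35, t=-41   [191*(35) + 163*(-41) = 2]
q=1: r=1, s=-64, t=75   [191*(-64) + 163*(75) = 1]
q=2: r=0, s=163, t=-191   [191*(163) + 163*(-191) = 0]
GCD = 1; from the row with r=1: x=-64, y=75
Check: 191*(-64) + 163*(75) = -12224 + 12225 = 1

GCD = 1, x = -64, y = 75


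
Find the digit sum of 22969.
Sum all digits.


2 + 2 + 9 + 6 + 9 = 28


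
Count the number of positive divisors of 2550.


2550 = 2^1 × 3^1 × 5^2 × 17^1
d(2550) = (1+1) × (1+1) × (2+1) × (1+1) = 24

24 divisors


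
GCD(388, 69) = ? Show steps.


388 = 5 * 69 + 43
69 = 1 * 43 + 26
43 = 1 * 26 + 17
26 = 1 * 17 + 9
17 = 1 * 9 + 8
9 = 1 * 8 + 1
8 = 8 * 1 + 0
GCD = 1


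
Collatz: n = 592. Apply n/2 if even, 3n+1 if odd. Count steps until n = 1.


592 → 296 → 148 → 74 → 37 → 112 → 56 → 28 → 14 → 7 → 22 → 11 → 34 → 17 → 52 → 26 → 13 → 40 → 20 → 10 → 5 → 16 → 8 → 4 → 2 → 1
Total steps = 25

25 steps


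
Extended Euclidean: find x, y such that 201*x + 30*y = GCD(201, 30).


Tabular extended Euclidean (each row: r = 201*s + 30*t):
r=201, s=1, t=0
r=30, s=0, t=1
q=6: r=21, s=1, t=-6   [201*(1) + 30*(-6) = 21]
q=1: r=9, s=-1, t=7   [201*(-1) + 30*(7) = 9]
q=2: r=3, s=3, t=-20   [201*(3) + 30*(-20) = 3]
q=3: r=0, s=-10, t=67   [201*(-10) + 30*(67) = 0]
GCD = 3; from the row with r=3: x=3, y=-20
Check: 201*(3) + 30*(-20) = 603 - 600 = 3

GCD = 3, x = 3, y = -20


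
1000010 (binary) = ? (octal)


1000010 (base 2) = 66 (decimal)
66 (decimal) = 102 (base 8)


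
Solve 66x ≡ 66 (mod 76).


GCD(66, 76) = 2 divides 66
Divide: 33x ≡ 33 (mod 38)
x ≡ 1 (mod 38)


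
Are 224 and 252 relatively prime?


Euclidean algorithm:
252 = 1 * 224 + 28
224 = 8 * 28 + 0
GCD(224, 252) = 28

No, not coprime (GCD = 28)


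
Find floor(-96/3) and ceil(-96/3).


-96/3 = -32.0000
floor = -32
ceil = -32

floor = -32, ceil = -32


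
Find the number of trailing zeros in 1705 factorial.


floor(1705/5) = 341
floor(1705/25) = 68
floor(1705/125) = 13
floor(1705/625) = 2
Total = 424

424 trailing zeros


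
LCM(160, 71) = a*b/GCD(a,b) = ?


GCD(160, 71) = 1
LCM = 160*71/1 = 11360/1 = 11360

LCM = 11360


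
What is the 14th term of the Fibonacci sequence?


Sequence: 1, 1, 2, 3, 5, 8, 13, 21, 34, 55, 89, 144, 233, 377
F(14) = 377


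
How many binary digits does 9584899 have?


9584899 in base 2 = 100100100100000100000011
Number of digits = 24

24 digits (base 2)


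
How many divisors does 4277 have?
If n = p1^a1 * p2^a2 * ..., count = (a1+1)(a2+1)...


4277 = 7^1 × 13^1 × 47^1
d(4277) = (1+1) × (1+1) × (1+1) = 8

8 divisors


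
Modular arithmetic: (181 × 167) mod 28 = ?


181 × 167 = 30227
30227 mod 28 = 15


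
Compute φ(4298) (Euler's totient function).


4298 = 2 × 7 × 307
Prime factors: 2, 7, 307
φ(4298) = 4298 × (1-1/2) × (1-1/7) × (1-1/307)
= 4298 × 1/2 × 6/7 × 306/307 = 1836

φ(4298) = 1836


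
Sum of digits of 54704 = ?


5 + 4 + 7 + 0 + 4 = 20


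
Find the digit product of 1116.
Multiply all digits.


1 × 1 × 1 × 6 = 6


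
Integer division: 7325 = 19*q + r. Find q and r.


7325 = 19 * 385 + 10
Check: 7315 + 10 = 7325

q = 385, r = 10


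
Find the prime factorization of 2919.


2919 / 3 = 973
973 / 7 = 139
139 / 139 = 1
2919 = 3 × 7 × 139


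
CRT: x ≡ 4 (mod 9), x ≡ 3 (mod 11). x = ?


M = 9*11 = 99
M1 = M/9 = 11, M2 = M/11 = 9
M1^(-1) mod 9 = 5, M2^(-1) mod 11 = 5
x = 4*11*5 + 3*9*5 = 355
355 mod 99 = 58
Check: 58 mod 9 = 4 ✓, 58 mod 11 = 3 ✓

x ≡ 58 (mod 99)


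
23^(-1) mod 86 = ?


Use the extended Euclidean algorithm on (86, 23); each row r = 86*s + 23*t:
r=86, s=1, t=0
r=23, s=0, t=1
q=3: r=17, s=1, t=-3   [86*(1) + 23*(-3) = 17]
q=1: r=6, s=-1, t=4   [86*(-1) + 23*(4) = 6]
q=2: r=5, s=3, t=-11   [86*(3) + 23*(-11) = 5]
q=1: r=1, s=-4, t=15   [86*(-4) + 23*(15) = 1]
q=5: r=0, s=23, t=-86   [86*(23) + 23*(-86) = 0]
GCD = 1 with t = 15, so 23*(15) ≡ 1 (mod 86)
Inverse = 15 mod 86 = 15
Check: 23 * 15 = 345 ≡ 1 (mod 86)

23^(-1) ≡ 15 (mod 86)


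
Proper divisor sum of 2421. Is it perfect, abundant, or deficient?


Proper divisors: 1, 3, 9, 269, 807
Sum = 1 + 3 + 9 + 269 + 807 = 1089
1089 < 2421 → deficient

s(2421) = 1089 (deficient)


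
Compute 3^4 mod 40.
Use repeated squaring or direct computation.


3^1 mod 40 = 3
3^2 mod 40 = 9
3^3 mod 40 = 27
3^4 mod 40 = 1


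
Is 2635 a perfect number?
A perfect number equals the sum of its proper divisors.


Proper divisors of 2635: 1, 5, 17, 31, 85, 155, 527
Sum = 1 + 5 + 17 + 31 + 85 + 155 + 527 = 821

No, 2635 is not perfect (821 ≠ 2635)


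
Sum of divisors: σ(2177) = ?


Divisors of 2177: 1, 7, 311, 2177
Sum = 1 + 7 + 311 + 2177 = 2496

σ(2177) = 2496


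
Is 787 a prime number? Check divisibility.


Check divisors up to sqrt(787) = 28.0535
No divisors found.
787 is prime.

Yes, 787 is prime


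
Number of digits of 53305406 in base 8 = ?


53305406 in base 8 = 313260076
Number of digits = 9

9 digits (base 8)


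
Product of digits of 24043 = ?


2 × 4 × 0 × 4 × 3 = 0


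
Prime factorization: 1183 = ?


1183 / 7 = 169
169 / 13 = 13
13 / 13 = 1
1183 = 7 × 13^2


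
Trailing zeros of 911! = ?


floor(911/5) = 182
floor(911/25) = 36
floor(911/125) = 7
floor(911/625) = 1
Total = 226

226 trailing zeros


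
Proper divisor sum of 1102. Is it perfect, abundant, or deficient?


Proper divisors: 1, 2, 19, 29, 38, 58, 551
Sum = 1 + 2 + 19 + 29 + 38 + 58 + 551 = 698
698 < 1102 → deficient

s(1102) = 698 (deficient)


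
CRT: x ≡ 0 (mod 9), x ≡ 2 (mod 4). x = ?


M = 9*4 = 36
M1 = M/9 = 4, M2 = M/4 = 9
M1^(-1) mod 9 = 7, M2^(-1) mod 4 = 1
x = 0*4*7 + 2*9*1 = 18
18 mod 36 = 18
Check: 18 mod 9 = 0 ✓, 18 mod 4 = 2 ✓

x ≡ 18 (mod 36)


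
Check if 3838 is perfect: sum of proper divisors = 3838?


Proper divisors of 3838: 1, 2, 19, 38, 101, 202, 1919
Sum = 1 + 2 + 19 + 38 + 101 + 202 + 1919 = 2282

No, 3838 is not perfect (2282 ≠ 3838)


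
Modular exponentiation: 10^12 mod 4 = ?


10^1 mod 4 = 2
10^2 mod 4 = 0
10^3 mod 4 = 0
10^4 mod 4 = 0
10^5 mod 4 = 0
10^6 mod 4 = 0
10^7 mod 4 = 0
10^8 mod 4 = 0
10^9 mod 4 = 0
10^10 mod 4 = 0
10^11 mod 4 = 0
10^12 mod 4 = 0


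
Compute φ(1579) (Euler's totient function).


1579 = 1579
Prime factors: 1579
φ(1579) = 1579 × (1-1/1579)
= 1579 × 1578/1579 = 1578

φ(1579) = 1578


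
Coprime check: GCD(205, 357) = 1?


Euclidean algorithm:
357 = 1 * 205 + 152
205 = 1 * 152 + 53
152 = 2 * 53 + 46
53 = 1 * 46 + 7
46 = 6 * 7 + 4
7 = 1 * 4 + 3
4 = 1 * 3 + 1
3 = 3 * 1 + 0
GCD(205, 357) = 1

Yes, coprime (GCD = 1)


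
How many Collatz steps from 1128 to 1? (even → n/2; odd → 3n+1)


1128 → 564 → 282 → 141 → 424 → 212 → 106 → 53 → 160 → 80 → 40 → 20 → 10 → 5 → 16 → 8 → 4 → 2 → 1
Total steps = 18

18 steps


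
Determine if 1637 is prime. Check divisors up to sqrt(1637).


Check divisors up to sqrt(1637) = 40.4599
No divisors found.
1637 is prime.

Yes, 1637 is prime


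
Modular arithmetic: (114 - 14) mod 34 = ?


114 - 14 = 100
100 mod 34 = 32


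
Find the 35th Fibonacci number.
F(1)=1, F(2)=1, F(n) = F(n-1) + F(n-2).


Sequence: 1, 1, 2, 3, 5, 8, 13, 21, 34, 55, 89, 144, 233, 377, 610, 987, 1597, 2584, 4181, 6765, 10946, 17711, 28657, 46368, 75025, 121393, 196418, 317811, 514229, 832040, 1346269, 2178309, 3524578, 5702887, 9227465
F(35) = 9227465


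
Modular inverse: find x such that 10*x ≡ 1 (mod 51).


Use the extended Euclidean algorithm on (51, 10); each row r = 51*s + 10*t:
r=51, s=1, t=0
r=10, s=0, t=1
q=5: r=1, s=1, t=-5   [51*(1) + 10*(-5) = 1]
q=10: r=0, s=-10, t=51   [51*(-10) + 10*(51) = 0]
GCD = 1 with t = -5, so 10*(-5) ≡ 1 (mod 51)
Inverse = -5 mod 51 = 46
Check: 10 * 46 = 460 ≡ 1 (mod 51)

10^(-1) ≡ 46 (mod 51)


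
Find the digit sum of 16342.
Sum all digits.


1 + 6 + 3 + 4 + 2 = 16


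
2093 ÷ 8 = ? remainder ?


2093 = 8 * 261 + 5
Check: 2088 + 5 = 2093

q = 261, r = 5


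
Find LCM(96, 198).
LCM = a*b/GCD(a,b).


GCD(96, 198) = 6
LCM = 96*198/6 = 19008/6 = 3168

LCM = 3168


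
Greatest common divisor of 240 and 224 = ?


240 = 1 * 224 + 16
224 = 14 * 16 + 0
GCD = 16


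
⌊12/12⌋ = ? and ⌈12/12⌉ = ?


12/12 = 1.0000
floor = 1
ceil = 1

floor = 1, ceil = 1


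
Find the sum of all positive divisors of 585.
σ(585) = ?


Divisors of 585: 1, 3, 5, 9, 13, 15, 39, 45, 65, 117, 195, 585
Sum = 1 + 3 + 5 + 9 + 13 + 15 + 39 + 45 + 65 + 117 + 195 + 585 = 1092

σ(585) = 1092


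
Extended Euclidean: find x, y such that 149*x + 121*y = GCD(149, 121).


Tabular extended Euclidean (each row: r = 149*s + 121*t):
r=149, s=1, t=0
r=121, s=0, t=1
q=1: r=28, s=1, t=-1   [149*(1) + 121*(-1) = 28]
q=4: r=9, s=-4, t=5   [149*(-4) + 121*(5) = 9]
q=3: r=1, s=13, t=-16   [149*(13) + 121*(-16) = 1]
q=9: r=0, s=-121, t=149   [149*(-121) + 121*(149) = 0]
GCD = 1; from the row with r=1: x=13, y=-16
Check: 149*(13) + 121*(-16) = 1937 - 1936 = 1

GCD = 1, x = 13, y = -16


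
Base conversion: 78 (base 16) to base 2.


78 (base 16) = 120 (decimal)
120 (decimal) = 1111000 (base 2)


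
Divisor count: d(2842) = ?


2842 = 2^1 × 7^2 × 29^1
d(2842) = (1+1) × (2+1) × (1+1) = 12

12 divisors


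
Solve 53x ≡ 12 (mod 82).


GCD(53, 82) = 1, unique solution
a^(-1) mod 82 = 65
x = 65 * 12 mod 82 = 42

x ≡ 42 (mod 82)


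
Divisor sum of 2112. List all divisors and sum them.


Divisors of 2112: 1, 2, 3, 4, 6, 8, 11, 12, 16, 22, 24, 32, 33, 44, 48, 64, 66, 88, 96, 132, 176, 192, 264, 352, 528, 704, 1056, 2112
Sum = 1 + 2 + 3 + 4 + 6 + 8 + 11 + 12 + 16 + 22 + 24 + 32 + 33 + 44 + 48 + 64 + 66 + 88 + 96 + 132 + 176 + 192 + 264 + 352 + 528 + 704 + 1056 + 2112 = 6096

σ(2112) = 6096


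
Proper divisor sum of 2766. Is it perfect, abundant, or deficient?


Proper divisors: 1, 2, 3, 6, 461, 922, 1383
Sum = 1 + 2 + 3 + 6 + 461 + 922 + 1383 = 2778
2778 > 2766 → abundant

s(2766) = 2778 (abundant)


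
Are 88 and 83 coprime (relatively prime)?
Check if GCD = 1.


Euclidean algorithm:
88 = 1 * 83 + 5
83 = 16 * 5 + 3
5 = 1 * 3 + 2
3 = 1 * 2 + 1
2 = 2 * 1 + 0
GCD(88, 83) = 1

Yes, coprime (GCD = 1)


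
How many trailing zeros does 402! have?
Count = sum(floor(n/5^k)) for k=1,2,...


floor(402/5) = 80
floor(402/25) = 16
floor(402/125) = 3
Total = 99

99 trailing zeros


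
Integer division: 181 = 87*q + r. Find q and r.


181 = 87 * 2 + 7
Check: 174 + 7 = 181

q = 2, r = 7


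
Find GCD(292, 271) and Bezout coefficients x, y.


Tabular extended Euclidean (each row: r = 292*s + 271*t):
r=292, s=1, t=0
r=271, s=0, t=1
q=1: r=21, s=1, t=-1   [292*(1) + 271*(-1) = 21]
q=12: r=19, s=-12, t=13   [292*(-12) + 271*(13) = 19]
q=1: r=2, s=13, t=-14   [292*(13) + 271*(-14) = 2]
q=9: r=1, s=-129, t=139   [292*(-129) + 271*(139) = 1]
q=2: r=0, s=271, t=-292   [292*(271) + 271*(-292) = 0]
GCD = 1; from the row with r=1: x=-129, y=139
Check: 292*(-129) + 271*(139) = -37668 + 37669 = 1

GCD = 1, x = -129, y = 139


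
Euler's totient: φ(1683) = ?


1683 = 3^2 × 11 × 17
Prime factors: 3, 11, 17
φ(1683) = 1683 × (1-1/3) × (1-1/11) × (1-1/17)
= 1683 × 2/3 × 10/11 × 16/17 = 960

φ(1683) = 960


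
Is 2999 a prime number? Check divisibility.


Check divisors up to sqrt(2999) = 54.7631
No divisors found.
2999 is prime.

Yes, 2999 is prime


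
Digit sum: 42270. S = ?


4 + 2 + 2 + 7 + 0 = 15


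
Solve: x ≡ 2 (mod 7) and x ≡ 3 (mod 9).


M = 7*9 = 63
M1 = M/7 = 9, M2 = M/9 = 7
M1^(-1) mod 7 = 4, M2^(-1) mod 9 = 4
x = 2*9*4 + 3*7*4 = 156
156 mod 63 = 30
Check: 30 mod 7 = 2 ✓, 30 mod 9 = 3 ✓

x ≡ 30 (mod 63)


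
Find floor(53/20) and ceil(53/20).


53/20 = 2.6500
floor = 2
ceil = 3

floor = 2, ceil = 3


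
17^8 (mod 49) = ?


17^1 mod 49 = 17
17^2 mod 49 = 44
17^3 mod 49 = 13
17^4 mod 49 = 25
17^5 mod 49 = 33
17^6 mod 49 = 22
17^7 mod 49 = 31
17^8 mod 49 = 37


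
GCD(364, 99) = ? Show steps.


364 = 3 * 99 + 67
99 = 1 * 67 + 32
67 = 2 * 32 + 3
32 = 10 * 3 + 2
3 = 1 * 2 + 1
2 = 2 * 1 + 0
GCD = 1


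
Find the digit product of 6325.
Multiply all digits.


6 × 3 × 2 × 5 = 180


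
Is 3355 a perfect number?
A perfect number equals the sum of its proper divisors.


Proper divisors of 3355: 1, 5, 11, 55, 61, 305, 671
Sum = 1 + 5 + 11 + 55 + 61 + 305 + 671 = 1109

No, 3355 is not perfect (1109 ≠ 3355)


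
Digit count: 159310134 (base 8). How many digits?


159310134 in base 8 = 1137560466
Number of digits = 10

10 digits (base 8)


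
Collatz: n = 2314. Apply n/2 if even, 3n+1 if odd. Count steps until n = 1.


2314 → 1157 → 3472 → 1736 → 868 → 434 → 217 → 652 → 326 → 163 → 490 → 245 → 736 → 368 → 184 → 92 → 46 → 23 → 70 → 35 → 106 → 53 → 160 → 80 → 40 → 20 → 10 → 5 → 16 → 8 → 4 → 2 → 1
Total steps = 32

32 steps


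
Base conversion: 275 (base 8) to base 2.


275 (base 8) = 189 (decimal)
189 (decimal) = 10111101 (base 2)


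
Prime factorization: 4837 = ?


4837 / 7 = 691
691 / 691 = 1
4837 = 7 × 691


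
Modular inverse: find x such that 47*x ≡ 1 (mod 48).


Use the extended Euclidean algorithm on (48, 47); each row r = 48*s + 47*t:
r=48, s=1, t=0
r=47, s=0, t=1
q=1: r=1, s=1, t=-1   [48*(1) + 47*(-1) = 1]
q=47: r=0, s=-47, t=48   [48*(-47) + 47*(48) = 0]
GCD = 1 with t = -1, so 47*(-1) ≡ 1 (mod 48)
Inverse = -1 mod 48 = 47
Check: 47 * 47 = 2209 ≡ 1 (mod 48)

47^(-1) ≡ 47 (mod 48)


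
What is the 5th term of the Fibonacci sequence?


Sequence: 1, 1, 2, 3, 5
F(5) = 5


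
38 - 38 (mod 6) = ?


38 - 38 = 0
0 mod 6 = 0


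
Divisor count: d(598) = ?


598 = 2^1 × 13^1 × 23^1
d(598) = (1+1) × (1+1) × (1+1) = 8

8 divisors


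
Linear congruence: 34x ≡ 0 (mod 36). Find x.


GCD(34, 36) = 2 divides 0
Divide: 17x ≡ 0 (mod 18)
x ≡ 0 (mod 18)


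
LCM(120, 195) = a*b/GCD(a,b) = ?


GCD(120, 195) = 15
LCM = 120*195/15 = 23400/15 = 1560

LCM = 1560


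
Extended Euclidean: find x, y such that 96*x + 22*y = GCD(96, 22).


Tabular extended Euclidean (each row: r = 96*s + 22*t):
r=96, s=1, t=0
r=22, s=0, t=1
q=4: r=8, s=1, t=-4   [96*(1) + 22*(-4) = 8]
q=2: r=6, s=-2, t=9   [96*(-2) + 22*(9) = 6]
q=1: r=2, s=3, t=-13   [96*(3) + 22*(-13) = 2]
q=3: r=0, s=-11, t=48   [96*(-11) + 22*(48) = 0]
GCD = 2; from the row with r=2: x=3, y=-13
Check: 96*(3) + 22*(-13) = 288 - 286 = 2

GCD = 2, x = 3, y = -13


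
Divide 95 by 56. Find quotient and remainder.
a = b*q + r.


95 = 56 * 1 + 39
Check: 56 + 39 = 95

q = 1, r = 39


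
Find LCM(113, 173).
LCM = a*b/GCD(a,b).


GCD(113, 173) = 1
LCM = 113*173/1 = 19549/1 = 19549

LCM = 19549


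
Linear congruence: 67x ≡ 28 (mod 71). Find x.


GCD(67, 71) = 1, unique solution
a^(-1) mod 71 = 53
x = 53 * 28 mod 71 = 64

x ≡ 64 (mod 71)


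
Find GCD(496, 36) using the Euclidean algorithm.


496 = 13 * 36 + 28
36 = 1 * 28 + 8
28 = 3 * 8 + 4
8 = 2 * 4 + 0
GCD = 4


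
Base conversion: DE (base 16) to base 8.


DE (base 16) = 222 (decimal)
222 (decimal) = 336 (base 8)


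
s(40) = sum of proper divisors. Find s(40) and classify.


Proper divisors: 1, 2, 4, 5, 8, 10, 20
Sum = 1 + 2 + 4 + 5 + 8 + 10 + 20 = 50
50 > 40 → abundant

s(40) = 50 (abundant)


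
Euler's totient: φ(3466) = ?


3466 = 2 × 1733
Prime factors: 2, 1733
φ(3466) = 3466 × (1-1/2) × (1-1/1733)
= 3466 × 1/2 × 1732/1733 = 1732

φ(3466) = 1732


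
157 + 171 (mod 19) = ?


157 + 171 = 328
328 mod 19 = 5


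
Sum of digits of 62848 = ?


6 + 2 + 8 + 4 + 8 = 28


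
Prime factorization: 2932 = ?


2932 / 2 = 1466
1466 / 2 = 733
733 / 733 = 1
2932 = 2^2 × 733


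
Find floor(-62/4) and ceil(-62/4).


-62/4 = -15.5000
floor = -16
ceil = -15

floor = -16, ceil = -15


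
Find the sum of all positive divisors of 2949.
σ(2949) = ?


Divisors of 2949: 1, 3, 983, 2949
Sum = 1 + 3 + 983 + 2949 = 3936

σ(2949) = 3936


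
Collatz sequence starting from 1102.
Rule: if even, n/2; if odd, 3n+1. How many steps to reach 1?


1102 → 551 → 1654 → 827 → 2482 → 1241 → 3724 → 1862 → 931 → 2794 → 1397 → 4192 → 2096 → 1048 → 524 → 262 → 131 → 394 → 197 → 592 → 296 → 148 → 74 → 37 → 112 → 56 → 28 → 14 → 7 → 22 → 11 → 34 → 17 → 52 → 26 → 13 → 40 → 20 → 10 → 5 → 16 → 8 → 4 → 2 → 1
Total steps = 44

44 steps


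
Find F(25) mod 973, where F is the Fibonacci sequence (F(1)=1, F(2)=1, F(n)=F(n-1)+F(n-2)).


F(k) mod 973 for k=1..25:
1, 1, 2, 3, 5, 8, 13, 21, 34, 55, 89, 144, 233, 377, 610, 14, 624, 638, 289, 927, 243, 197, 440, 637, 104
F(25) mod 973 = 104


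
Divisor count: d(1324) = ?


1324 = 2^2 × 331^1
d(1324) = (2+1) × (1+1) = 6

6 divisors


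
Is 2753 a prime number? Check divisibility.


Check divisors up to sqrt(2753) = 52.4690
No divisors found.
2753 is prime.

Yes, 2753 is prime


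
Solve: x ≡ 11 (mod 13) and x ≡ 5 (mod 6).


M = 13*6 = 78
M1 = M/13 = 6, M2 = M/6 = 13
M1^(-1) mod 13 = 11, M2^(-1) mod 6 = 1
x = 11*6*11 + 5*13*1 = 791
791 mod 78 = 11
Check: 11 mod 13 = 11 ✓, 11 mod 6 = 5 ✓

x ≡ 11 (mod 78)


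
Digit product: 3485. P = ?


3 × 4 × 8 × 5 = 480


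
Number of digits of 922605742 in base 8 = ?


922605742 in base 8 = 6677354256
Number of digits = 10

10 digits (base 8)


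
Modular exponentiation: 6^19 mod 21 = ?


6^1 mod 21 = 6
6^2 mod 21 = 15
6^3 mod 21 = 6
6^4 mod 21 = 15
6^5 mod 21 = 6
6^6 mod 21 = 15
6^7 mod 21 = 6
6^8 mod 21 = 15
6^9 mod 21 = 6
6^10 mod 21 = 15
6^11 mod 21 = 6
6^12 mod 21 = 15
6^13 mod 21 = 6
6^14 mod 21 = 15
6^15 mod 21 = 6
6^16 mod 21 = 15
6^17 mod 21 = 6
6^18 mod 21 = 15
6^19 mod 21 = 6


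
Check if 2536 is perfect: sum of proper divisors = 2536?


Proper divisors of 2536: 1, 2, 4, 8, 317, 634, 1268
Sum = 1 + 2 + 4 + 8 + 317 + 634 + 1268 = 2234

No, 2536 is not perfect (2234 ≠ 2536)


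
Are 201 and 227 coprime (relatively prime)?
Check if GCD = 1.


Euclidean algorithm:
227 = 1 * 201 + 26
201 = 7 * 26 + 19
26 = 1 * 19 + 7
19 = 2 * 7 + 5
7 = 1 * 5 + 2
5 = 2 * 2 + 1
2 = 2 * 1 + 0
GCD(201, 227) = 1

Yes, coprime (GCD = 1)


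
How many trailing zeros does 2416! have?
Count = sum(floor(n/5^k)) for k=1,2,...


floor(2416/5) = 483
floor(2416/25) = 96
floor(2416/125) = 19
floor(2416/625) = 3
Total = 601

601 trailing zeros


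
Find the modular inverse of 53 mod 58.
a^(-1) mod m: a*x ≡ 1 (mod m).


Use the extended Euclidean algorithm on (58, 53); each row r = 58*s + 53*t:
r=58, s=1, t=0
r=53, s=0, t=1
q=1: r=5, s=1, t=-1   [58*(1) + 53*(-1) = 5]
q=10: r=3, s=-10, t=11   [58*(-10) + 53*(11) = 3]
q=1: r=2, s=11, t=-12   [58*(11) + 53*(-12) = 2]
q=1: r=1, s=-21, t=23   [58*(-21) + 53*(23) = 1]
q=2: r=0, s=53, t=-58   [58*(53) + 53*(-58) = 0]
GCD = 1 with t = 23, so 53*(23) ≡ 1 (mod 58)
Inverse = 23 mod 58 = 23
Check: 53 * 23 = 1219 ≡ 1 (mod 58)

53^(-1) ≡ 23 (mod 58)


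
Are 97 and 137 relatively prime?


Euclidean algorithm:
137 = 1 * 97 + 40
97 = 2 * 40 + 17
40 = 2 * 17 + 6
17 = 2 * 6 + 5
6 = 1 * 5 + 1
5 = 5 * 1 + 0
GCD(97, 137) = 1

Yes, coprime (GCD = 1)


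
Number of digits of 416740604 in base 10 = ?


416740604 has 9 digits in base 10
floor(log10(416740604)) + 1 = floor(8.6199) + 1 = 9

9 digits (base 10)


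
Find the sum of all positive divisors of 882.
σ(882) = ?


Divisors of 882: 1, 2, 3, 6, 7, 9, 14, 18, 21, 42, 49, 63, 98, 126, 147, 294, 441, 882
Sum = 1 + 2 + 3 + 6 + 7 + 9 + 14 + 18 + 21 + 42 + 49 + 63 + 98 + 126 + 147 + 294 + 441 + 882 = 2223

σ(882) = 2223


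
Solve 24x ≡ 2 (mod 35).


GCD(24, 35) = 1, unique solution
a^(-1) mod 35 = 19
x = 19 * 2 mod 35 = 3

x ≡ 3 (mod 35)


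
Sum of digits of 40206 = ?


4 + 0 + 2 + 0 + 6 = 12


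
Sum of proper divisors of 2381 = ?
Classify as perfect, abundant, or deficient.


Proper divisors: 1
Sum = 1 = 1
1 < 2381 → deficient

s(2381) = 1 (deficient)


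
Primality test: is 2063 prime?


Check divisors up to sqrt(2063) = 45.4203
No divisors found.
2063 is prime.

Yes, 2063 is prime


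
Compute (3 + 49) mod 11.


3 + 49 = 52
52 mod 11 = 8


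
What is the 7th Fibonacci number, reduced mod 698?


F(k) mod 698 for k=1..7:
1, 1, 2, 3, 5, 8, 13
F(7) mod 698 = 13


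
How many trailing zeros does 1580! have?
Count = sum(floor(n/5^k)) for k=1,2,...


floor(1580/5) = 316
floor(1580/25) = 63
floor(1580/125) = 12
floor(1580/625) = 2
Total = 393

393 trailing zeros


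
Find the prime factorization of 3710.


3710 / 2 = 1855
1855 / 5 = 371
371 / 7 = 53
53 / 53 = 1
3710 = 2 × 5 × 7 × 53


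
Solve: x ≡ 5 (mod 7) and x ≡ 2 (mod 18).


M = 7*18 = 126
M1 = M/7 = 18, M2 = M/18 = 7
M1^(-1) mod 7 = 2, M2^(-1) mod 18 = 13
x = 5*18*2 + 2*7*13 = 362
362 mod 126 = 110
Check: 110 mod 7 = 5 ✓, 110 mod 18 = 2 ✓

x ≡ 110 (mod 126)


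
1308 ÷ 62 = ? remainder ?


1308 = 62 * 21 + 6
Check: 1302 + 6 = 1308

q = 21, r = 6


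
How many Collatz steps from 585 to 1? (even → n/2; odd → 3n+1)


585 → 1756 → 878 → 439 → 1318 → 659 → 1978 → 989 → 2968 → 1484 → 742 → 371 → 1114 → 557 → 1672 → 836 → 418 → 209 → 628 → 314 → 157 → 472 → 236 → 118 → 59 → 178 → 89 → 268 → 134 → 67 → 202 → 101 → 304 → 152 → 76 → 38 → 19 → 58 → 29 → 88 → 44 → 22 → 11 → 34 → 17 → 52 → 26 → 13 → 40 → 20 → 10 → 5 → 16 → 8 → 4 → 2 → 1
Total steps = 56

56 steps


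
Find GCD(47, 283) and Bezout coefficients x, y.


Tabular extended Euclidean (each row: r = 47*s + 283*t):
r=47, s=1, t=0
r=283, s=0, t=1
q=0: r=47, s=1, t=0   [47*(1) + 283*(0) = 47]
q=6: r=1, s=-6, t=1   [47*(-6) + 283*(1) = 1]
q=47: r=0, s=283, t=-47   [47*(283) + 283*(-47) = 0]
GCD = 1; from the row with r=1: x=-6, y=1
Check: 47*(-6) + 283*(1) = -282 + 283 = 1

GCD = 1, x = -6, y = 1


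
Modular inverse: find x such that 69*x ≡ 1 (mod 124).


Use the extended Euclidean algorithm on (124, 69); each row r = 124*s + 69*t:
r=124, s=1, t=0
r=69, s=0, t=1
q=1: r=55, s=1, t=-1   [124*(1) + 69*(-1) = 55]
q=1: r=14, s=-1, t=2   [124*(-1) + 69*(2) = 14]
q=3: r=13, s=4, t=-7   [124*(4) + 69*(-7) = 13]
q=1: r=1, s=-5, t=9   [124*(-5) + 69*(9) = 1]
q=13: r=0, s=69, t=-124   [124*(69) + 69*(-124) = 0]
GCD = 1 with t = 9, so 69*(9) ≡ 1 (mod 124)
Inverse = 9 mod 124 = 9
Check: 69 * 9 = 621 ≡ 1 (mod 124)

69^(-1) ≡ 9 (mod 124)


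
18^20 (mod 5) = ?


18^1 mod 5 = 3
18^2 mod 5 = 4
18^3 mod 5 = 2
18^4 mod 5 = 1
18^5 mod 5 = 3
18^6 mod 5 = 4
18^7 mod 5 = 2
18^8 mod 5 = 1
18^9 mod 5 = 3
18^10 mod 5 = 4
18^11 mod 5 = 2
18^12 mod 5 = 1
18^13 mod 5 = 3
18^14 mod 5 = 4
18^15 mod 5 = 2
18^16 mod 5 = 1
18^17 mod 5 = 3
18^18 mod 5 = 4
18^19 mod 5 = 2
18^20 mod 5 = 1


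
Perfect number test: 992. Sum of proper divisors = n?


Proper divisors of 992: 1, 2, 4, 8, 16, 31, 32, 62, 124, 248, 496
Sum = 1 + 2 + 4 + 8 + 16 + 31 + 32 + 62 + 124 + 248 + 496 = 1024

No, 992 is not perfect (1024 ≠ 992)


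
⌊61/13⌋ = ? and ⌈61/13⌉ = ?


61/13 = 4.6923
floor = 4
ceil = 5

floor = 4, ceil = 5


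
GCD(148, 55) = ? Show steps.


148 = 2 * 55 + 38
55 = 1 * 38 + 17
38 = 2 * 17 + 4
17 = 4 * 4 + 1
4 = 4 * 1 + 0
GCD = 1


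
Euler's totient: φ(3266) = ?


3266 = 2 × 23 × 71
Prime factors: 2, 23, 71
φ(3266) = 3266 × (1-1/2) × (1-1/23) × (1-1/71)
= 3266 × 1/2 × 22/23 × 70/71 = 1540

φ(3266) = 1540


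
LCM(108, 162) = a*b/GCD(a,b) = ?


GCD(108, 162) = 54
LCM = 108*162/54 = 17496/54 = 324

LCM = 324


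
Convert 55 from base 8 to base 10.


55 (base 8) = 45 (decimal)
45 (decimal) = 45 (base 10)


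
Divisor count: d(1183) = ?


1183 = 7^1 × 13^2
d(1183) = (1+1) × (2+1) = 6

6 divisors


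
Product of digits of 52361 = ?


5 × 2 × 3 × 6 × 1 = 180


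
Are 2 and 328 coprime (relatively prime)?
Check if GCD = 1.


Euclidean algorithm:
328 = 164 * 2 + 0
GCD(2, 328) = 2

No, not coprime (GCD = 2)
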